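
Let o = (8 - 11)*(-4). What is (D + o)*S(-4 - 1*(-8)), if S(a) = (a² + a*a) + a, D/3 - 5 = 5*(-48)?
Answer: -24948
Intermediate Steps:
D = -705 (D = 15 + 3*(5*(-48)) = 15 + 3*(-240) = 15 - 720 = -705)
S(a) = a + 2*a² (S(a) = (a² + a²) + a = 2*a² + a = a + 2*a²)
o = 12 (o = -3*(-4) = 12)
(D + o)*S(-4 - 1*(-8)) = (-705 + 12)*((-4 - 1*(-8))*(1 + 2*(-4 - 1*(-8)))) = -693*(-4 + 8)*(1 + 2*(-4 + 8)) = -2772*(1 + 2*4) = -2772*(1 + 8) = -2772*9 = -693*36 = -24948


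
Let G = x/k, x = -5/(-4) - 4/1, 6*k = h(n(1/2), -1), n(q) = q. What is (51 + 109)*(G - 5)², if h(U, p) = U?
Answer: 231040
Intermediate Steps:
k = 1/12 (k = (⅙)/2 = (⅙)*(½) = 1/12 ≈ 0.083333)
x = -11/4 (x = -5*(-¼) - 4*1 = 5/4 - 4 = -11/4 ≈ -2.7500)
G = -33 (G = -11/(4*1/12) = -11/4*12 = -33)
(51 + 109)*(G - 5)² = (51 + 109)*(-33 - 5)² = 160*(-38)² = 160*1444 = 231040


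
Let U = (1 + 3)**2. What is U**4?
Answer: 65536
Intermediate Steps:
U = 16 (U = 4**2 = 16)
U**4 = 16**4 = 65536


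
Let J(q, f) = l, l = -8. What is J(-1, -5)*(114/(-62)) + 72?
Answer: 2688/31 ≈ 86.710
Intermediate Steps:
J(q, f) = -8
J(-1, -5)*(114/(-62)) + 72 = -912/(-62) + 72 = -912*(-1)/62 + 72 = -8*(-57/31) + 72 = 456/31 + 72 = 2688/31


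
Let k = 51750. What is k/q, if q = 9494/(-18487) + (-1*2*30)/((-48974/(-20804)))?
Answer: -11713383997875/5885293009 ≈ -1990.3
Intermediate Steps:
q = -11770586018/452691169 (q = 9494*(-1/18487) + (-2*30)/((-48974*(-1/20804))) = -9494/18487 - 60/24487/10402 = -9494/18487 - 60*10402/24487 = -9494/18487 - 624120/24487 = -11770586018/452691169 ≈ -26.001)
k/q = 51750/(-11770586018/452691169) = 51750*(-452691169/11770586018) = -11713383997875/5885293009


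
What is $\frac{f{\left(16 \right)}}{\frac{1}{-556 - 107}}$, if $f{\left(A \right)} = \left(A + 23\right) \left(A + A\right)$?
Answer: $-827424$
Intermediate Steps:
$f{\left(A \right)} = 2 A \left(23 + A\right)$ ($f{\left(A \right)} = \left(23 + A\right) 2 A = 2 A \left(23 + A\right)$)
$\frac{f{\left(16 \right)}}{\frac{1}{-556 - 107}} = \frac{2 \cdot 16 \left(23 + 16\right)}{\frac{1}{-556 - 107}} = \frac{2 \cdot 16 \cdot 39}{\frac{1}{-663}} = \frac{1248}{- \frac{1}{663}} = 1248 \left(-663\right) = -827424$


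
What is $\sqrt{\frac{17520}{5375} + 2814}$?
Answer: $\frac{3 \sqrt{14469758}}{215} \approx 53.078$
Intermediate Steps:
$\sqrt{\frac{17520}{5375} + 2814} = \sqrt{17520 \cdot \frac{1}{5375} + 2814} = \sqrt{\frac{3504}{1075} + 2814} = \sqrt{\frac{3028554}{1075}} = \frac{3 \sqrt{14469758}}{215}$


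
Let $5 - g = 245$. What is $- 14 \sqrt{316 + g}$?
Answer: $- 28 \sqrt{19} \approx -122.05$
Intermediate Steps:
$g = -240$ ($g = 5 - 245 = -240$)
$- 14 \sqrt{316 + g} = - 14 \sqrt{316 - 240} = - 14 \sqrt{76} = - 14 \cdot 2 \sqrt{19} = - 28 \sqrt{19}$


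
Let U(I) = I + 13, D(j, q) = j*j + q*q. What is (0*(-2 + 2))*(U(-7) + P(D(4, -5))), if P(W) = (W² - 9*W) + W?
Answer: 0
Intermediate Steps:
D(j, q) = j² + q²
P(W) = W² - 8*W
U(I) = 13 + I
(0*(-2 + 2))*(U(-7) + P(D(4, -5))) = (0*(-2 + 2))*((13 - 7) + (4² + (-5)²)*(-8 + (4² + (-5)²))) = (0*0)*(6 + (16 + 25)*(-8 + (16 + 25))) = 0*(6 + 41*(-8 + 41)) = 0*(6 + 41*33) = 0*(6 + 1353) = 0*1359 = 0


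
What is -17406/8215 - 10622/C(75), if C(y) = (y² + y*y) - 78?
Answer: -140859781/45888990 ≈ -3.0696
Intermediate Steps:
C(y) = -78 + 2*y² (C(y) = (y² + y²) - 78 = 2*y² - 78 = -78 + 2*y²)
-17406/8215 - 10622/C(75) = -17406/8215 - 10622/(-78 + 2*75²) = -17406*1/8215 - 10622/(-78 + 2*5625) = -17406/8215 - 10622/(-78 + 11250) = -17406/8215 - 10622/11172 = -17406/8215 - 10622*1/11172 = -17406/8215 - 5311/5586 = -140859781/45888990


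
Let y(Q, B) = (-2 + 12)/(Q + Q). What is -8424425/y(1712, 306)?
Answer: -2884523120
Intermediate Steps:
y(Q, B) = 5/Q (y(Q, B) = 10/(2*Q) = (1/(2*Q))*10 = 5/Q)
-8424425/y(1712, 306) = -8424425/(5/1712) = -8424425/(5*(1/1712)) = -8424425/5/1712 = -8424425*1712/5 = -2884523120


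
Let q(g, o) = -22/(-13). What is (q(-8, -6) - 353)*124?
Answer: -566308/13 ≈ -43562.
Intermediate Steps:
q(g, o) = 22/13 (q(g, o) = -22*(-1/13) = 22/13)
(q(-8, -6) - 353)*124 = (22/13 - 353)*124 = -4567/13*124 = -566308/13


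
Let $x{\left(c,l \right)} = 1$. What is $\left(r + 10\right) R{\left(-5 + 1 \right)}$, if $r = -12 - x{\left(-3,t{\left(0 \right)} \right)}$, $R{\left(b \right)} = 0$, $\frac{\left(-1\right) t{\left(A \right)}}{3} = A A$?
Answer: $0$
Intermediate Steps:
$t{\left(A \right)} = - 3 A^{2}$ ($t{\left(A \right)} = - 3 A A = - 3 A^{2}$)
$r = -13$ ($r = -12 - 1 = -13$)
$\left(r + 10\right) R{\left(-5 + 1 \right)} = \left(-13 + 10\right) 0 = \left(-3\right) 0 = 0$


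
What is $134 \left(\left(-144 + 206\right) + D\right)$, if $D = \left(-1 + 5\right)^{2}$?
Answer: $10452$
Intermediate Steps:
$D = 16$ ($D = 4^{2} = 16$)
$134 \left(\left(-144 + 206\right) + D\right) = 134 \left(\left(-144 + 206\right) + 16\right) = 134 \left(62 + 16\right) = 134 \cdot 78 = 10452$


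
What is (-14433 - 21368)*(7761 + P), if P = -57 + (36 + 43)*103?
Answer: -567123641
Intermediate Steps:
P = 8080 (P = -57 + 79*103 = -57 + 8137 = 8080)
(-14433 - 21368)*(7761 + P) = (-14433 - 21368)*(7761 + 8080) = -35801*15841 = -567123641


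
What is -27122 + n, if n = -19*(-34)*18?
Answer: -15494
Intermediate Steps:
n = 11628 (n = 646*18 = 11628)
-27122 + n = -27122 + 11628 = -15494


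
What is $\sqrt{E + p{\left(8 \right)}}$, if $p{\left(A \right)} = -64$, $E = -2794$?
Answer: $i \sqrt{2858} \approx 53.46 i$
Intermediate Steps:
$\sqrt{E + p{\left(8 \right)}} = \sqrt{-2794 - 64} = \sqrt{-2858} = i \sqrt{2858}$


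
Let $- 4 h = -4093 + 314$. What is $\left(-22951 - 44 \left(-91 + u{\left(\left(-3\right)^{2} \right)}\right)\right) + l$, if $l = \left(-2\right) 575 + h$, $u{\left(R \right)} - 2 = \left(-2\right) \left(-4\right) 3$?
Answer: $- \frac{81185}{4} \approx -20296.0$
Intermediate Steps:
$u{\left(R \right)} = 26$ ($u{\left(R \right)} = 2 + \left(-2\right) \left(-4\right) 3 = 2 + 8 \cdot 3 = 2 + 24 = 26$)
$h = \frac{3779}{4}$ ($h = - \frac{-4093 + 314}{4} = \left(- \frac{1}{4}\right) \left(-3779\right) = \frac{3779}{4} \approx 944.75$)
$l = - \frac{821}{4}$ ($l = \left(-2\right) 575 + \frac{3779}{4} = -1150 + \frac{3779}{4} = - \frac{821}{4} \approx -205.25$)
$\left(-22951 - 44 \left(-91 + u{\left(\left(-3\right)^{2} \right)}\right)\right) + l = \left(-22951 - 44 \left(-91 + 26\right)\right) - \frac{821}{4} = \left(-22951 - -2860\right) - \frac{821}{4} = \left(-22951 + 2860\right) - \frac{821}{4} = -20091 - \frac{821}{4} = - \frac{81185}{4}$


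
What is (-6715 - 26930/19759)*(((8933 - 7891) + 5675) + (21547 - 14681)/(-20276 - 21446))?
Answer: -18595118393772960/412192499 ≈ -4.5113e+7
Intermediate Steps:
(-6715 - 26930/19759)*(((8933 - 7891) + 5675) + (21547 - 14681)/(-20276 - 21446)) = (-6715 - 26930*1/19759)*((1042 + 5675) + 6866/(-41722)) = (-6715 - 26930/19759)*(6717 + 6866*(-1/41722)) = -132708615*(6717 - 3433/20861)/19759 = -132708615/19759*140119904/20861 = -18595118393772960/412192499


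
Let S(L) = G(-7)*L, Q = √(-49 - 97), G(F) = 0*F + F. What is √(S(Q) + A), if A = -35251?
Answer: √(-35251 - 7*I*√146) ≈ 0.225 - 187.75*I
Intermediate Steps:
G(F) = F (G(F) = 0 + F = F)
Q = I*√146 (Q = √(-146) = I*√146 ≈ 12.083*I)
S(L) = -7*L
√(S(Q) + A) = √(-7*I*√146 - 35251) = √(-35251 - 7*I*√146)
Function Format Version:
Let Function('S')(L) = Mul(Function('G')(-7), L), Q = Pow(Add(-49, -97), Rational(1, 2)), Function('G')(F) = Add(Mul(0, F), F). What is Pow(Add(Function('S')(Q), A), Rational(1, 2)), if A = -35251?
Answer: Pow(Add(-35251, Mul(-7, I, Pow(146, Rational(1, 2)))), Rational(1, 2)) ≈ Add(0.225, Mul(-187.75, I))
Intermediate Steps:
Function('G')(F) = F (Function('G')(F) = Add(0, F) = F)
Q = Mul(I, Pow(146, Rational(1, 2))) (Q = Pow(-146, Rational(1, 2)) = Mul(I, Pow(146, Rational(1, 2))) ≈ Mul(12.083, I))
Function('S')(L) = Mul(-7, L)
Pow(Add(Function('S')(Q), A), Rational(1, 2)) = Pow(Add(Mul(-7, Mul(I, Pow(146, Rational(1, 2)))), -35251), Rational(1, 2)) = Pow(Add(Mul(-7, I, Pow(146, Rational(1, 2))), -35251), Rational(1, 2)) = Pow(Add(-35251, Mul(-7, I, Pow(146, Rational(1, 2)))), Rational(1, 2))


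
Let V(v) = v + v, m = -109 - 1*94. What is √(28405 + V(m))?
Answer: 3*√3111 ≈ 167.33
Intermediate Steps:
m = -203 (m = -109 - 94 = -203)
V(v) = 2*v
√(28405 + V(m)) = √(28405 + 2*(-203)) = √(28405 - 406) = √27999 = 3*√3111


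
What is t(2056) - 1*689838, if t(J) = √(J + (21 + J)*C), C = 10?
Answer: -689838 + √22826 ≈ -6.8969e+5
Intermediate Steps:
t(J) = √(210 + 11*J) (t(J) = √(J + (21 + J)*10) = √(J + (210 + 10*J)) = √(210 + 11*J))
t(2056) - 1*689838 = √(210 + 11*2056) - 1*689838 = √(210 + 22616) - 689838 = √22826 - 689838 = -689838 + √22826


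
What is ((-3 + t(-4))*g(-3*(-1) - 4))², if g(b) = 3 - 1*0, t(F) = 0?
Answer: 81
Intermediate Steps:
g(b) = 3 (g(b) = 3 + 0 = 3)
((-3 + t(-4))*g(-3*(-1) - 4))² = ((-3 + 0)*3)² = (-3*3)² = (-9)² = 81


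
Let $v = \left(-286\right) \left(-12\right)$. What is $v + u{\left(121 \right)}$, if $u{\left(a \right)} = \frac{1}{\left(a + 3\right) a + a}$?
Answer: $\frac{51909001}{15125} \approx 3432.0$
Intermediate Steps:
$u{\left(a \right)} = \frac{1}{a + a \left(3 + a\right)}$ ($u{\left(a \right)} = \frac{1}{\left(3 + a\right) a + a} = \frac{1}{a \left(3 + a\right) + a} = \frac{1}{a + a \left(3 + a\right)}$)
$v = 3432$
$v + u{\left(121 \right)} = 3432 + \frac{1}{121 \left(4 + 121\right)} = 3432 + \frac{1}{121 \cdot 125} = 3432 + \frac{1}{121} \cdot \frac{1}{125} = 3432 + \frac{1}{15125} = \frac{51909001}{15125}$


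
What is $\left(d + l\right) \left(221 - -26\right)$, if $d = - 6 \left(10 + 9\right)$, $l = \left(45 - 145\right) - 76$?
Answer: $-71630$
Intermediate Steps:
$l = -176$ ($l = -100 - 76 = -176$)
$d = -114$ ($d = \left(-6\right) 19 = -114$)
$\left(d + l\right) \left(221 - -26\right) = \left(-114 - 176\right) \left(221 - -26\right) = - 290 \left(221 + 26\right) = \left(-290\right) 247 = -71630$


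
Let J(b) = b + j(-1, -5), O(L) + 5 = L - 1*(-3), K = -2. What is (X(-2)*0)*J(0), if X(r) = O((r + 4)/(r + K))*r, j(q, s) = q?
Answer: 0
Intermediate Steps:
O(L) = -2 + L (O(L) = -5 + (L - 1*(-3)) = -5 + (L + 3) = -5 + (3 + L) = -2 + L)
X(r) = r*(-2 + (4 + r)/(-2 + r)) (X(r) = (-2 + (r + 4)/(r - 2))*r = (-2 + (4 + r)/(-2 + r))*r = r*(-2 + (4 + r)/(-2 + r)))
J(b) = -1 + b (J(b) = b - 1 = -1 + b)
(X(-2)*0)*J(0) = (-2*(8 - 1*(-2))/(-2 - 2)*0)*(-1 + 0) = (-2*(8 + 2)/(-4)*0)*(-1) = (-2*(-¼)*10*0)*(-1) = (5*0)*(-1) = 0*(-1) = 0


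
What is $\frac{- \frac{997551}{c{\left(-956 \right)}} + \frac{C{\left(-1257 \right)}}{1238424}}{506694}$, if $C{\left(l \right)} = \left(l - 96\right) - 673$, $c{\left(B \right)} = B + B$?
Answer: $\frac{154423403239}{149972980451184} \approx 0.0010297$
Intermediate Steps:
$c{\left(B \right)} = 2 B$
$C{\left(l \right)} = -769 + l$ ($C{\left(l \right)} = \left(-96 + l\right) - 673 = -769 + l$)
$\frac{- \frac{997551}{c{\left(-956 \right)}} + \frac{C{\left(-1257 \right)}}{1238424}}{506694} = \frac{- \frac{997551}{2 \left(-956\right)} + \frac{-769 - 1257}{1238424}}{506694} = \left(- \frac{997551}{-1912} - \frac{1013}{619212}\right) \frac{1}{506694} = \left(\left(-997551\right) \left(- \frac{1}{1912}\right) - \frac{1013}{619212}\right) \frac{1}{506694} = \left(\frac{997551}{1912} - \frac{1013}{619212}\right) \frac{1}{506694} = \frac{154423403239}{295983336} \cdot \frac{1}{506694} = \frac{154423403239}{149972980451184}$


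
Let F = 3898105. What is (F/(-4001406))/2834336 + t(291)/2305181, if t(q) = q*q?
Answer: 960386101682401291/26143816301701711296 ≈ 0.036735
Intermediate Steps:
t(q) = q²
(F/(-4001406))/2834336 + t(291)/2305181 = (3898105/(-4001406))/2834336 + 291²/2305181 = (3898105*(-1/4001406))*(1/2834336) + 84681*(1/2305181) = -3898105/4001406*1/2834336 + 84681/2305181 = -3898105/11341329076416 + 84681/2305181 = 960386101682401291/26143816301701711296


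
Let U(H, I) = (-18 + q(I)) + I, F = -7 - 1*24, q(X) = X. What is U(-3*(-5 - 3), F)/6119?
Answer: -80/6119 ≈ -0.013074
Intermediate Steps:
F = -31 (F = -7 - 24 = -31)
U(H, I) = -18 + 2*I (U(H, I) = (-18 + I) + I = -18 + 2*I)
U(-3*(-5 - 3), F)/6119 = (-18 + 2*(-31))/6119 = (-18 - 62)*(1/6119) = -80*1/6119 = -80/6119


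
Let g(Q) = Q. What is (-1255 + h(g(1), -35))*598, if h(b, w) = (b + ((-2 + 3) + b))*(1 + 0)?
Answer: -748696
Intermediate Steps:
h(b, w) = 1 + 2*b (h(b, w) = (b + (1 + b))*1 = (1 + 2*b)*1 = 1 + 2*b)
(-1255 + h(g(1), -35))*598 = (-1255 + (1 + 2*1))*598 = (-1255 + (1 + 2))*598 = (-1255 + 3)*598 = -1252*598 = -748696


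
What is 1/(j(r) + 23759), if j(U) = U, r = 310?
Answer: 1/24069 ≈ 4.1547e-5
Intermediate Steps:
1/(j(r) + 23759) = 1/(310 + 23759) = 1/24069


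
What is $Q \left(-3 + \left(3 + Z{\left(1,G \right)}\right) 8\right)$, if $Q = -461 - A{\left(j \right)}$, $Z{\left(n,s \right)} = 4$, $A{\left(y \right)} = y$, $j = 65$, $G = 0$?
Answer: $-27878$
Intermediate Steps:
$Q = -526$ ($Q = -461 - 65 = -526$)
$Q \left(-3 + \left(3 + Z{\left(1,G \right)}\right) 8\right) = - 526 \left(-3 + \left(3 + 4\right) 8\right) = - 526 \left(-3 + 7 \cdot 8\right) = - 526 \left(-3 + 56\right) = \left(-526\right) 53 = -27878$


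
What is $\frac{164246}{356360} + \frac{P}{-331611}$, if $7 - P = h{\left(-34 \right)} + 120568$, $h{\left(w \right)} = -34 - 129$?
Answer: $\frac{48685405793}{59086447980} \approx 0.82397$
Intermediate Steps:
$h{\left(w \right)} = -163$ ($h{\left(w \right)} = -34 - 129 = -163$)
$P = -120398$ ($P = 7 - \left(-163 + 120568\right) = 7 - 120405 = -120398$)
$\frac{164246}{356360} + \frac{P}{-331611} = \frac{164246}{356360} - \frac{120398}{-331611} = 164246 \cdot \frac{1}{356360} - - \frac{120398}{331611} = \frac{82123}{178180} + \frac{120398}{331611} = \frac{48685405793}{59086447980}$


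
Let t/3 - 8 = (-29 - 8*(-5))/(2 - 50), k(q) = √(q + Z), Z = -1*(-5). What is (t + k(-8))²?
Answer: 138361/256 + 373*I*√3/8 ≈ 540.47 + 80.757*I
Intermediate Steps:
Z = 5
k(q) = √(5 + q) (k(q) = √(q + 5) = √(5 + q))
t = 373/16 (t = 24 + 3*((-29 - 8*(-5))/(2 - 50)) = 24 + 3*((-29 + 40)/(-48)) = 24 + 3*(11*(-1/48)) = 24 + 3*(-11/48) = 24 - 11/16 = 373/16 ≈ 23.313)
(t + k(-8))² = (373/16 + √(5 - 8))² = (373/16 + √(-3))² = (373/16 + I*√3)²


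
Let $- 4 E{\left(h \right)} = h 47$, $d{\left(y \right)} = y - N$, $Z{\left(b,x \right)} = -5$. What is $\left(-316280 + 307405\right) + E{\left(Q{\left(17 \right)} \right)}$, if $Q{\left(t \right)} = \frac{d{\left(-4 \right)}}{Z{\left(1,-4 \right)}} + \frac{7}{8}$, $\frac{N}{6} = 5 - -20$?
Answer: $- \frac{1479549}{160} \approx -9247.2$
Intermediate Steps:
$N = 150$ ($N = 6 \left(5 - -20\right) = 6 \left(5 + 20\right) = 6 \cdot 25 = 150$)
$d{\left(y \right)} = -150 + y$ ($d{\left(y \right)} = y - 150 = -150 + y$)
$Q{\left(t \right)} = \frac{1267}{40}$ ($Q{\left(t \right)} = \frac{-150 - 4}{-5} + \frac{7}{8} = \left(-154\right) \left(- \frac{1}{5}\right) + 7 \cdot \frac{1}{8} = \frac{154}{5} + \frac{7}{8} = \frac{1267}{40}$)
$E{\left(h \right)} = - \frac{47 h}{4}$ ($E{\left(h \right)} = - \frac{h 47}{4} = - \frac{47 h}{4}$)
$\left(-316280 + 307405\right) + E{\left(Q{\left(17 \right)} \right)} = \left(-316280 + 307405\right) - \frac{59549}{160} = -8875 - \frac{59549}{160} = - \frac{1479549}{160}$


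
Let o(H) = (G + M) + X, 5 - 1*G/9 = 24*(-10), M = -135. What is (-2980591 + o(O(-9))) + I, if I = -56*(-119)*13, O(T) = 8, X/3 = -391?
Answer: -2893062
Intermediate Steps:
X = -1173 (X = 3*(-391) = -1173)
G = 2205 (G = 45 - 216*(-10) = 45 - 9*(-240) = 45 + 2160 = 2205)
o(H) = 897 (o(H) = (2205 - 135) - 1173 = 2070 - 1173 = 897)
I = 86632 (I = 6664*13 = 86632)
(-2980591 + o(O(-9))) + I = (-2980591 + 897) + 86632 = -2979694 + 86632 = -2893062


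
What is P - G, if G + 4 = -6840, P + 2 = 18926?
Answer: 25768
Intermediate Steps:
P = 18924 (P = -2 + 18926 = 18924)
G = -6844 (G = -4 - 6840 = -6844)
P - G = 18924 - 1*(-6844) = 18924 + 6844 = 25768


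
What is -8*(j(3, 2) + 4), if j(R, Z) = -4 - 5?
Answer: 40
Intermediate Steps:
j(R, Z) = -9
-8*(j(3, 2) + 4) = -8*(-9 + 4) = -8*(-5) = 40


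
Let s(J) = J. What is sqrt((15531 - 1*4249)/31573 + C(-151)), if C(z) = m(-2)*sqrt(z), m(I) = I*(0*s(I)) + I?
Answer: sqrt(356206586 - 1993708658*I*sqrt(151))/31573 ≈ 3.531 - 3.4801*I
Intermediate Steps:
m(I) = I (m(I) = I*(0*I) + I = I*0 + I = 0 + I = I)
C(z) = -2*sqrt(z)
sqrt((15531 - 1*4249)/31573 + C(-151)) = sqrt((15531 - 1*4249)/31573 - 2*I*sqrt(151)) = sqrt((15531 - 4249)*(1/31573) - 2*I*sqrt(151)) = sqrt(11282*(1/31573) - 2*I*sqrt(151)) = sqrt(11282/31573 - 2*I*sqrt(151))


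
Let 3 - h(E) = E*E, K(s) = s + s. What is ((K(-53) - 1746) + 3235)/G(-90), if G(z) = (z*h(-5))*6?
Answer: 461/3960 ≈ 0.11641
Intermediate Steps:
K(s) = 2*s
h(E) = 3 - E**2 (h(E) = 3 - E*E = 3 - E**2)
G(z) = -132*z (G(z) = (z*(3 - 1*(-5)**2))*6 = (z*(3 - 1*25))*6 = (z*(3 - 25))*6 = (z*(-22))*6 = -22*z*6 = -132*z)
((K(-53) - 1746) + 3235)/G(-90) = ((2*(-53) - 1746) + 3235)/((-132*(-90))) = ((-106 - 1746) + 3235)/11880 = (-1852 + 3235)*(1/11880) = 1383*(1/11880) = 461/3960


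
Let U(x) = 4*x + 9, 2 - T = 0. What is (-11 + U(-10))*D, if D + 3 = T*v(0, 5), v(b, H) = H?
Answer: -294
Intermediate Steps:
T = 2 (T = 2 - 1*0 = 2 + 0 = 2)
U(x) = 9 + 4*x
D = 7 (D = -3 + 2*5 = -3 + 10 = 7)
(-11 + U(-10))*D = (-11 + (9 + 4*(-10)))*7 = (-11 + (9 - 40))*7 = (-11 - 31)*7 = -42*7 = -294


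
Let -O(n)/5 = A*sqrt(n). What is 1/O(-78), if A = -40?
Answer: -I*sqrt(78)/15600 ≈ -0.00056614*I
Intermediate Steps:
O(n) = 200*sqrt(n) (O(n) = -(-200)*sqrt(n) = 200*sqrt(n))
1/O(-78) = 1/(200*sqrt(-78)) = 1/(200*(I*sqrt(78))) = 1/(200*I*sqrt(78)) = -I*sqrt(78)/15600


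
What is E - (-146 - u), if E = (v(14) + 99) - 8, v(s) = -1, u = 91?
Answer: 327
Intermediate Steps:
E = 90 (E = (-1 + 99) - 8 = 98 - 8 = 90)
E - (-146 - u) = 90 - (-146 - 1*91) = 90 - (-146 - 91) = 90 - 1*(-237) = 90 + 237 = 327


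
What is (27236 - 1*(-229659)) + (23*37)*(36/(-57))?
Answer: 4870793/19 ≈ 2.5636e+5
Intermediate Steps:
(27236 - 1*(-229659)) + (23*37)*(36/(-57)) = (27236 + 229659) + 851*(36*(-1/57)) = 256895 + 851*(-12/19) = 256895 - 10212/19 = 4870793/19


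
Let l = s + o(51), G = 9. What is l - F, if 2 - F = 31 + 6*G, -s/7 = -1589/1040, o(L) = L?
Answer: 150483/1040 ≈ 144.70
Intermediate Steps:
s = 11123/1040 (s = -(-11123)/1040 = -7*(-1589/1040) = 11123/1040 ≈ 10.695)
F = -83 (F = 2 - (31 + 6*9) = 2 - (31 + 54) = 2 - 1*85 = 2 - 85 = -83)
l = 64163/1040 (l = 11123/1040 + 51 = 64163/1040 ≈ 61.695)
l - F = 64163/1040 - 1*(-83) = 64163/1040 + 83 = 150483/1040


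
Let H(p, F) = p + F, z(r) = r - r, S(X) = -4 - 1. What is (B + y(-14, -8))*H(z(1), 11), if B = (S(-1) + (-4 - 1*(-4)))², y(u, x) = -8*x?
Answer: 979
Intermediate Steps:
S(X) = -5
z(r) = 0
B = 25 (B = (-5 + (-4 - 1*(-4)))² = (-5 + (-4 + 4))² = (-5 + 0)² = (-5)² = 25)
H(p, F) = F + p
(B + y(-14, -8))*H(z(1), 11) = (25 - 8*(-8))*(11 + 0) = (25 + 64)*11 = 89*11 = 979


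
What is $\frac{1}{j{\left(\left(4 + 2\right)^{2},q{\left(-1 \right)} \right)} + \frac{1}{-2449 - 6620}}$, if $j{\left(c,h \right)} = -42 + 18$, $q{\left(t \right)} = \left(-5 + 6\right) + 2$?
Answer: $- \frac{9069}{217657} \approx -0.041666$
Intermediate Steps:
$q{\left(t \right)} = 3$ ($q{\left(t \right)} = 1 + 2 = 3$)
$j{\left(c,h \right)} = -24$
$\frac{1}{j{\left(\left(4 + 2\right)^{2},q{\left(-1 \right)} \right)} + \frac{1}{-2449 - 6620}} = \frac{1}{-24 + \frac{1}{-2449 - 6620}} = \frac{1}{-24 + \frac{1}{-9069}} = \frac{1}{-24 - \frac{1}{9069}} = \frac{1}{- \frac{217657}{9069}} = - \frac{9069}{217657}$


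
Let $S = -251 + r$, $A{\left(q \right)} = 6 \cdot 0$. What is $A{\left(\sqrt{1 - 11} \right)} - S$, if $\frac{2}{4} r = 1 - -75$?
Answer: $99$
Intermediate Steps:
$r = 152$ ($r = 2 \left(1 - -75\right) = 2 \left(1 + 75\right) = 2 \cdot 76 = 152$)
$A{\left(q \right)} = 0$
$S = -99$ ($S = -251 + 152 = -99$)
$A{\left(\sqrt{1 - 11} \right)} - S = 0 - -99 = 0 + 99 = 99$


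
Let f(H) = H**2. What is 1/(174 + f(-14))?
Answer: 1/370 ≈ 0.0027027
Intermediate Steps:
1/(174 + f(-14)) = 1/(174 + (-14)**2) = 1/(174 + 196) = 1/370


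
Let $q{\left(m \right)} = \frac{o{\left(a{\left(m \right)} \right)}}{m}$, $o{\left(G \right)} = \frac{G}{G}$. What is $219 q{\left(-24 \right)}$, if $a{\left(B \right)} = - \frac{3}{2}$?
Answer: $- \frac{73}{8} \approx -9.125$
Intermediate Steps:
$a{\left(B \right)} = - \frac{3}{2}$ ($a{\left(B \right)} = \left(-3\right) \frac{1}{2} = - \frac{3}{2}$)
$o{\left(G \right)} = 1$
$q{\left(m \right)} = \frac{1}{m}$ ($q{\left(m \right)} = 1 \frac{1}{m} = \frac{1}{m}$)
$219 q{\left(-24 \right)} = \frac{219}{-24} = 219 \left(- \frac{1}{24}\right) = - \frac{73}{8}$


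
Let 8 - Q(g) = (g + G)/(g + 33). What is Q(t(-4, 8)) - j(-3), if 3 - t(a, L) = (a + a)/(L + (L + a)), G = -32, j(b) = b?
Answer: 259/22 ≈ 11.773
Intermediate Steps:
t(a, L) = 3 - 2*a/(a + 2*L) (t(a, L) = 3 - (a + a)/(L + (L + a)) = 3 - 2*a/(a + 2*L))
Q(g) = 8 - (-32 + g)/(33 + g) (Q(g) = 8 - (g - 32)/(g + 33) = 8 - (-32 + g)/(33 + g))
Q(t(-4, 8)) - j(-3) = (296 + 7*((-4 + 6*8)/(-4 + 2*8)))/(33 + (-4 + 6*8)/(-4 + 2*8)) - 1*(-3) = (296 + 7*((-4 + 48)/(-4 + 16)))/(33 + (-4 + 48)/(-4 + 16)) + 3 = (296 + 7*(44/12))/(33 + 44/12) + 3 = (296 + 7*((1/12)*44))/(33 + (1/12)*44) + 3 = (296 + 7*(11/3))/(33 + 11/3) + 3 = (296 + 77/3)/(110/3) + 3 = (3/110)*(965/3) + 3 = 193/22 + 3 = 259/22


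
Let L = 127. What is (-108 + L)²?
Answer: 361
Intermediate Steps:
(-108 + L)² = (-108 + 127)² = 19² = 361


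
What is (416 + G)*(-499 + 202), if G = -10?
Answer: -120582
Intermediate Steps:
(416 + G)*(-499 + 202) = (416 - 10)*(-499 + 202) = 406*(-297) = -120582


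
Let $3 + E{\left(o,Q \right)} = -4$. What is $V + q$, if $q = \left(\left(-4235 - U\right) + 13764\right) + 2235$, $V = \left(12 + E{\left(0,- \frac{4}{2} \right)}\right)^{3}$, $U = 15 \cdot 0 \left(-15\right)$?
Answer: $11889$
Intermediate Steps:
$E{\left(o,Q \right)} = -7$ ($E{\left(o,Q \right)} = -3 - 4 = -7$)
$U = 0$ ($U = 0 \left(-15\right) = 0$)
$V = 125$ ($V = \left(12 - 7\right)^{3} = 5^{3} = 125$)
$q = 11764$ ($q = \left(\left(-4235 - 0\right) + 13764\right) + 2235 = \left(\left(-4235 + 0\right) + 13764\right) + 2235 = \left(-4235 + 13764\right) + 2235 = 9529 + 2235 = 11764$)
$V + q = 125 + 11764 = 11889$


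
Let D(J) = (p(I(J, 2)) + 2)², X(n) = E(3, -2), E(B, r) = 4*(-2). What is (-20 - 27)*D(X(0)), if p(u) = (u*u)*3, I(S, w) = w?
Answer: -9212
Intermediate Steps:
E(B, r) = -8
X(n) = -8
p(u) = 3*u² (p(u) = u²*3 = 3*u²)
D(J) = 196 (D(J) = (3*2² + 2)² = (3*4 + 2)² = (12 + 2)² = 14² = 196)
(-20 - 27)*D(X(0)) = (-20 - 27)*196 = -47*196 = -9212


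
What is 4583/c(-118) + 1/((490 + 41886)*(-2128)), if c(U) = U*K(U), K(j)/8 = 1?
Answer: -25829824723/5320391552 ≈ -4.8549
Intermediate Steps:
K(j) = 8 (K(j) = 8*1 = 8)
c(U) = 8*U (c(U) = U*8 = 8*U)
4583/c(-118) + 1/((490 + 41886)*(-2128)) = 4583/((8*(-118))) + 1/((490 + 41886)*(-2128)) = 4583/(-944) - 1/2128/42376 = 4583*(-1/944) + (1/42376)*(-1/2128) = -4583/944 - 1/90176128 = -25829824723/5320391552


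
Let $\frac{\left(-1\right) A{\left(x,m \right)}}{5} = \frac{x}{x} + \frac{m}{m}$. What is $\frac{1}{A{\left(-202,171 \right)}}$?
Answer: $- \frac{1}{10} \approx -0.1$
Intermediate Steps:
$A{\left(x,m \right)} = -10$ ($A{\left(x,m \right)} = - 5 \left(\frac{x}{x} + \frac{m}{m}\right) = - 5 \left(1 + 1\right) = \left(-5\right) 2 = -10$)
$\frac{1}{A{\left(-202,171 \right)}} = \frac{1}{-10} = - \frac{1}{10}$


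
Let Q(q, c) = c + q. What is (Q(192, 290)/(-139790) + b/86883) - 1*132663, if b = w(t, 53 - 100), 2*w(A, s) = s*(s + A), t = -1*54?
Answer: -1611241536665951/12145374570 ≈ -1.3266e+5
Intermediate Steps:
t = -54
w(A, s) = s*(A + s)/2 (w(A, s) = (s*(s + A))/2 = (s*(A + s))/2 = s*(A + s)/2)
b = 4747/2 (b = (53 - 100)*(-54 + (53 - 100))/2 = (½)*(-47)*(-54 - 47) = (½)*(-47)*(-101) = 4747/2 ≈ 2373.5)
(Q(192, 290)/(-139790) + b/86883) - 1*132663 = ((290 + 192)/(-139790) + (4747/2)/86883) - 1*132663 = (482*(-1/139790) + (4747/2)*(1/86883)) - 132663 = (-241/69895 + 4747/173766) - 132663 = 289913959/12145374570 - 132663 = -1611241536665951/12145374570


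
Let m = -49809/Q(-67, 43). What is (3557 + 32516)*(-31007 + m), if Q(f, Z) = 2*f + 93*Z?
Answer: -4324859210072/3865 ≈ -1.1190e+9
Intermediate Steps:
m = -49809/3865 (m = -49809/(2*(-67) + 93*43) = -49809/(-134 + 3999) = -49809/3865 ≈ -12.887)
(3557 + 32516)*(-31007 + m) = (3557 + 32516)*(-31007 - 49809/3865) = 36073*(-119891864/3865) = -4324859210072/3865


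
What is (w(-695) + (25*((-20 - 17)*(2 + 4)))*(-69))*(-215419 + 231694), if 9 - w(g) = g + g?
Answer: 6255279975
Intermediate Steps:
w(g) = 9 - 2*g (w(g) = 9 - (g + g) = 9 - 2*g)
(w(-695) + (25*((-20 - 17)*(2 + 4)))*(-69))*(-215419 + 231694) = ((9 - 2*(-695)) + (25*((-20 - 17)*(2 + 4)))*(-69))*(-215419 + 231694) = ((9 + 1390) + (25*(-37*6))*(-69))*16275 = (1399 + (25*(-222))*(-69))*16275 = (1399 - 5550*(-69))*16275 = (1399 + 382950)*16275 = 384349*16275 = 6255279975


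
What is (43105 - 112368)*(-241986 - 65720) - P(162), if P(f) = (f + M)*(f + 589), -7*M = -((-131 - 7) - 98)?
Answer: 149187810348/7 ≈ 2.1313e+10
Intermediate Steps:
M = -236/7 (M = -(-1)*((-131 - 7) - 98)/7 = -(-1)*(-138 - 98)/7 = -(-1)*(-236)/7 = -⅐*236 = -236/7 ≈ -33.714)
P(f) = (589 + f)*(-236/7 + f) (P(f) = (f - 236/7)*(f + 589) = (-236/7 + f)*(589 + f) = (589 + f)*(-236/7 + f))
(43105 - 112368)*(-241986 - 65720) - P(162) = (43105 - 112368)*(-241986 - 65720) - (-139004/7 + 162² + (3887/7)*162) = -69263*(-307706) - (-139004/7 + 26244 + 629694/7) = 21312640678 - 1*674398/7 = 21312640678 - 674398/7 = 149187810348/7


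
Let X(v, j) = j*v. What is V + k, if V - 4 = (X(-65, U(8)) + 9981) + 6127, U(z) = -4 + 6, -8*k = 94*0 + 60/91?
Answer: 2908709/182 ≈ 15982.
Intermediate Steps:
k = -15/182 (k = -(94*0 + 60/91)/8 = -(0 + 60*(1/91))/8 = -(0 + 60/91)/8 = -⅛*60/91 = -15/182 ≈ -0.082418)
U(z) = 2
V = 15982 (V = 4 + ((2*(-65) + 9981) + 6127) = 4 + ((-130 + 9981) + 6127) = 4 + (9851 + 6127) = 4 + 15978 = 15982)
V + k = 15982 - 15/182 = 2908709/182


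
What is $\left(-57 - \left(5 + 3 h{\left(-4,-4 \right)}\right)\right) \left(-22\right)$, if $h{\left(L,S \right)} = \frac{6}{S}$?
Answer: $1265$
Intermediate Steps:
$\left(-57 - \left(5 + 3 h{\left(-4,-4 \right)}\right)\right) \left(-22\right) = \left(-57 - \left(5 + 3 \frac{6}{-4}\right)\right) \left(-22\right) = \left(-57 - \left(5 + 3 \cdot 6 \left(- \frac{1}{4}\right)\right)\right) \left(-22\right) = \left(-57 - \frac{1}{2}\right) \left(-22\right) = \left(- \frac{115}{2}\right) \left(-22\right) = 1265$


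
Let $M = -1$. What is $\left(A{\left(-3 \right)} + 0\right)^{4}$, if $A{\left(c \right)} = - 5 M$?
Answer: $625$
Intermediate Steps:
$A{\left(c \right)} = 5$ ($A{\left(c \right)} = \left(-5\right) \left(-1\right) = 5$)
$\left(A{\left(-3 \right)} + 0\right)^{4} = \left(5 + 0\right)^{4} = 5^{4} = 625$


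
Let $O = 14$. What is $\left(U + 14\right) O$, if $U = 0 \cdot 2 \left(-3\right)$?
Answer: $196$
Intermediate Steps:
$U = 0$ ($U = 0 \left(-3\right) = 0$)
$\left(U + 14\right) O = \left(0 + 14\right) 14 = 14 \cdot 14 = 196$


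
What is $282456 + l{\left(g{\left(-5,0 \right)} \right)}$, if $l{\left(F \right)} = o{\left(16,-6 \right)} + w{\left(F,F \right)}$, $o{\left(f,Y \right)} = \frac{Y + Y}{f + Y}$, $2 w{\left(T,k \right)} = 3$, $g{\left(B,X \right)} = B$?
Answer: $\frac{2824563}{10} \approx 2.8246 \cdot 10^{5}$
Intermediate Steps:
$w{\left(T,k \right)} = \frac{3}{2}$ ($w{\left(T,k \right)} = \frac{1}{2} \cdot 3 = \frac{3}{2}$)
$o{\left(f,Y \right)} = \frac{2 Y}{Y + f}$
$l{\left(F \right)} = \frac{3}{10}$ ($l{\left(F \right)} = 2 \left(-6\right) \frac{1}{-6 + 16} + \frac{3}{2} = 2 \left(-6\right) \frac{1}{10} + \frac{3}{2} = - \frac{6}{5} + \frac{3}{2} = \frac{3}{10}$)
$282456 + l{\left(g{\left(-5,0 \right)} \right)} = 282456 + \frac{3}{10} = \frac{2824563}{10}$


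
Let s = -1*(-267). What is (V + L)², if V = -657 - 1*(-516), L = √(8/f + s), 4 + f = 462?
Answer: (32289 - √14002663)²/52441 ≈ 15540.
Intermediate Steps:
f = 458 (f = -4 + 462 = 458)
s = 267
L = √14002663/229 (L = √(8/458 + 267) = √(8*(1/458) + 267) = √(4/229 + 267) = √(61147/229) = √14002663/229 ≈ 16.341)
V = -141 (V = -657 + 516 = -141)
(V + L)² = (-141 + √14002663/229)²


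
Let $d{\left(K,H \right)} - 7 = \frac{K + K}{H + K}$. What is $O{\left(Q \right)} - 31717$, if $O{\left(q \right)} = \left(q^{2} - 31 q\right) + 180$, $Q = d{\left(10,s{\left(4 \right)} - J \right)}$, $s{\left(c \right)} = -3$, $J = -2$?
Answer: $- \frac{2570765}{81} \approx -31738.0$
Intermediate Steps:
$d{\left(K,H \right)} = 7 + \frac{2 K}{H + K}$ ($d{\left(K,H \right)} = 7 + \frac{K + K}{H + K} = 7 + \frac{2 K}{H + K}$)
$Q = \frac{83}{9}$ ($Q = \frac{7 \left(-3 - -2\right) + 9 \cdot 10}{\left(-3 - -2\right) + 10} = \frac{7 \left(-3 + 2\right) + 90}{\left(-3 + 2\right) + 10} = \frac{7 \left(-1\right) + 90}{-1 + 10} = \frac{-7 + 90}{9} = \frac{1}{9} \cdot 83 = \frac{83}{9} \approx 9.2222$)
$O{\left(q \right)} = 180 + q^{2} - 31 q$
$O{\left(Q \right)} - 31717 = \left(180 + \left(\frac{83}{9}\right)^{2} - \frac{2573}{9}\right) - 31717 = \left(180 + \frac{6889}{81} - \frac{2573}{9}\right) - 31717 = - \frac{1688}{81} - 31717 = - \frac{2570765}{81}$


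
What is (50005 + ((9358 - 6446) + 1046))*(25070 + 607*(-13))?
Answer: 927030377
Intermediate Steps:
(50005 + ((9358 - 6446) + 1046))*(25070 + 607*(-13)) = (50005 + (2912 + 1046))*(25070 - 7891) = (50005 + 3958)*17179 = 53963*17179 = 927030377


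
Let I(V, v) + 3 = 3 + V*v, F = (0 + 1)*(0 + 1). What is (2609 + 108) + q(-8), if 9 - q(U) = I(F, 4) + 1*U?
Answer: 2730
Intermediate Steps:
F = 1 (F = 1*1 = 1)
I(V, v) = V*v (I(V, v) = -3 + (3 + V*v) = V*v)
q(U) = 5 - U (q(U) = 9 - (1*4 + 1*U) = 9 - (4 + U) = 9 + (-4 - U) = 5 - U)
(2609 + 108) + q(-8) = (2609 + 108) + (5 - 1*(-8)) = 2717 + (5 + 8) = 2717 + 13 = 2730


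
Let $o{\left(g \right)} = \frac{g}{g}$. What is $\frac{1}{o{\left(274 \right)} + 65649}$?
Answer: $\frac{1}{65650} \approx 1.5232 \cdot 10^{-5}$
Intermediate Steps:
$o{\left(g \right)} = 1$
$\frac{1}{o{\left(274 \right)} + 65649} = \frac{1}{1 + 65649} = \frac{1}{65650}$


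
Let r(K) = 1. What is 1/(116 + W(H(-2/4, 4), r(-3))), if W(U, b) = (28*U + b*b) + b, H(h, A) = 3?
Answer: 1/202 ≈ 0.0049505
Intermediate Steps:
W(U, b) = b + b² + 28*U (W(U, b) = (28*U + b²) + b = (b² + 28*U) + b = b + b² + 28*U)
1/(116 + W(H(-2/4, 4), r(-3))) = 1/(116 + (1 + 1² + 28*3)) = 1/(116 + (1 + 1 + 84)) = 1/(116 + 86) = 1/202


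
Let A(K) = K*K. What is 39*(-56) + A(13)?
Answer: -2015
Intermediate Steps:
A(K) = K**2
39*(-56) + A(13) = 39*(-56) + 13**2 = -2184 + 169 = -2015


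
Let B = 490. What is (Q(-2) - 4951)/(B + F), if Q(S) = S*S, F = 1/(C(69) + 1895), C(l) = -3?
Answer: -3119908/309027 ≈ -10.096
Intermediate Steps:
F = 1/1892 (F = 1/(-3 + 1895) = 1/1892 ≈ 0.00052854)
Q(S) = S**2
(Q(-2) - 4951)/(B + F) = ((-2)**2 - 4951)/(490 + 1/1892) = (4 - 4951)/(927081/1892) = -4947*1892/927081 = -3119908/309027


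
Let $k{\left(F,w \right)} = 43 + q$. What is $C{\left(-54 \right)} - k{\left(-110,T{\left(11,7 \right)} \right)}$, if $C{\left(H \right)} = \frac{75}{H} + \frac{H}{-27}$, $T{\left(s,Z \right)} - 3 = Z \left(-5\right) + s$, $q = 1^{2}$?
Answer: $- \frac{781}{18} \approx -43.389$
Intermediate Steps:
$q = 1$
$T{\left(s,Z \right)} = 3 + s - 5 Z$ ($T{\left(s,Z \right)} = 3 + \left(Z \left(-5\right) + s\right) = 3 - \left(- s + 5 Z\right) = 3 + s - 5 Z$)
$k{\left(F,w \right)} = 44$ ($k{\left(F,w \right)} = 43 + 1 = 44$)
$C{\left(H \right)} = \frac{75}{H} - \frac{H}{27}$ ($C{\left(H \right)} = \frac{75}{H} + H \left(- \frac{1}{27}\right) = \frac{75}{H} - \frac{H}{27}$)
$C{\left(-54 \right)} - k{\left(-110,T{\left(11,7 \right)} \right)} = \left(\frac{75}{-54} - -2\right) - 44 = \left(75 \left(- \frac{1}{54}\right) + 2\right) - 44 = \left(- \frac{25}{18} + 2\right) - 44 = \frac{11}{18} - 44 = - \frac{781}{18}$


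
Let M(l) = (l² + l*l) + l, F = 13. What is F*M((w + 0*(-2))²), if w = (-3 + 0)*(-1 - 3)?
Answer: 541008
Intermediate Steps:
w = 12 (w = -3*(-4) = 12)
M(l) = l + 2*l² (M(l) = (l² + l²) + l = 2*l² + l = l + 2*l²)
F*M((w + 0*(-2))²) = 13*((12 + 0*(-2))²*(1 + 2*(12 + 0*(-2))²)) = 13*((12 + 0)²*(1 + 2*(12 + 0)²)) = 13*(12²*(1 + 2*12²)) = 13*(144*(1 + 2*144)) = 13*(144*(1 + 288)) = 13*(144*289) = 13*41616 = 541008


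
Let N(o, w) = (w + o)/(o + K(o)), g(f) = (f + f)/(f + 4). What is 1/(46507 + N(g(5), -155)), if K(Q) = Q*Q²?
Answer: 362/16813097 ≈ 2.1531e-5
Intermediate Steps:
K(Q) = Q³
g(f) = 2*f/(4 + f) (g(f) = (2*f)/(4 + f) = 2*f/(4 + f))
N(o, w) = (o + w)/(o + o³) (N(o, w) = (w + o)/(o + o³) = (o + w)/(o + o³))
1/(46507 + N(g(5), -155)) = 1/(46507 + (2*5/(4 + 5) - 155)/(2*5/(4 + 5) + (2*5/(4 + 5))³)) = 1/(46507 + (2*5/9 - 155)/(2*5/9 + (2*5/9)³)) = 1/(46507 + (2*5*(⅑) - 155)/(2*5*(⅑) + (2*5*(⅑))³)) = 1/(46507 + (10/9 - 155)/(10/9 + (10/9)³)) = 1/(46507 - 1385/9/(10/9 + 1000/729)) = 1/(46507 - 1385/9/(1810/729)) = 1/(46507 + (729/1810)*(-1385/9)) = 1/(46507 - 22437/362) = 1/(16813097/362) = 362/16813097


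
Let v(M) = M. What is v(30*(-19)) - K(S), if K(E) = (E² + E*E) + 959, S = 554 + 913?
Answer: -4305707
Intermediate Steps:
S = 1467
K(E) = 959 + 2*E² (K(E) = (E² + E²) + 959 = 2*E² + 959 = 959 + 2*E²)
v(30*(-19)) - K(S) = 30*(-19) - (959 + 2*1467²) = -570 - (959 + 2*2152089) = -570 - (959 + 4304178) = -570 - 1*4305137 = -570 - 4305137 = -4305707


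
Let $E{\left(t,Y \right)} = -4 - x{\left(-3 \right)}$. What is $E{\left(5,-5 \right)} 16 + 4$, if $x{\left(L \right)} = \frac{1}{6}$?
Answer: $- \frac{188}{3} \approx -62.667$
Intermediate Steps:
$x{\left(L \right)} = \frac{1}{6}$
$E{\left(t,Y \right)} = - \frac{25}{6}$ ($E{\left(t,Y \right)} = -4 - \frac{1}{6} = - \frac{25}{6}$)
$E{\left(5,-5 \right)} 16 + 4 = \left(- \frac{25}{6}\right) 16 + 4 = - \frac{200}{3} + 4 = - \frac{188}{3}$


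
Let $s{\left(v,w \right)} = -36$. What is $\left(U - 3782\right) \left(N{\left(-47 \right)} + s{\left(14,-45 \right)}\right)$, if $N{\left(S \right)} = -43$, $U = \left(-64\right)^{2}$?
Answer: $-24806$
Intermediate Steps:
$U = 4096$
$\left(U - 3782\right) \left(N{\left(-47 \right)} + s{\left(14,-45 \right)}\right) = \left(4096 - 3782\right) \left(-43 - 36\right) = 314 \left(-79\right) = -24806$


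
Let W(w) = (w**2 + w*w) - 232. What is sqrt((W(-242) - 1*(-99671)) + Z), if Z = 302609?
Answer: 2*sqrt(129794) ≈ 720.54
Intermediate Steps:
W(w) = -232 + 2*w**2 (W(w) = (w**2 + w**2) - 232 = 2*w**2 - 232 = -232 + 2*w**2)
sqrt((W(-242) - 1*(-99671)) + Z) = sqrt(((-232 + 2*(-242)**2) - 1*(-99671)) + 302609) = sqrt(((-232 + 2*58564) + 99671) + 302609) = sqrt(((-232 + 117128) + 99671) + 302609) = sqrt((116896 + 99671) + 302609) = sqrt(216567 + 302609) = sqrt(519176) = 2*sqrt(129794)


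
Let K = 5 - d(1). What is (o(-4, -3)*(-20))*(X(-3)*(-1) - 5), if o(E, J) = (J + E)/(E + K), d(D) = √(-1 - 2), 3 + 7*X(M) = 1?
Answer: -165 - 165*I*√3 ≈ -165.0 - 285.79*I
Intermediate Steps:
X(M) = -2/7 (X(M) = -3/7 + (⅐)*1 = -3/7 + ⅐ = -2/7)
d(D) = I*√3 (d(D) = √(-3) = I*√3)
K = 5 - I*√3 ≈ 5.0 - 1.732*I
o(E, J) = (E + J)/(5 + E - I*√3) (o(E, J) = (J + E)/(E + (5 - I*√3)) = (E + J)/(5 + E - I*√3))
(o(-4, -3)*(-20))*(X(-3)*(-1) - 5) = (((-4 - 3)/(5 - 4 - I*√3))*(-20))*(-2/7*(-1) - 5) = ((-7/(1 - I*√3))*(-20))*(2/7 - 5) = (-7/(1 - I*√3)*(-20))*(-33/7) = (140/(1 - I*√3))*(-33/7) = -660/(1 - I*√3)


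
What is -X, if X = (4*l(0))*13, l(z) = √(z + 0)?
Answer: 0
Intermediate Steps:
l(z) = √z
X = 0 (X = (4*√0)*13 = (4*0)*13 = 0*13 = 0)
-X = -1*0 = 0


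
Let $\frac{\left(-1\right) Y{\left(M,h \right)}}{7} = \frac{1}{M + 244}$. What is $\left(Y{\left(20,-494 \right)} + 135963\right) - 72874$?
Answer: $\frac{16655489}{264} \approx 63089.0$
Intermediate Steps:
$Y{\left(M,h \right)} = - \frac{7}{244 + M}$ ($Y{\left(M,h \right)} = - \frac{7}{M + 244} = - \frac{7}{244 + M}$)
$\left(Y{\left(20,-494 \right)} + 135963\right) - 72874 = \left(- \frac{7}{244 + 20} + 135963\right) - 72874 = \left(- \frac{7}{264} + 135963\right) - 72874 = \frac{35894225}{264} - 72874 = \frac{16655489}{264}$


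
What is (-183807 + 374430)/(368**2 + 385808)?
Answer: 63541/173744 ≈ 0.36572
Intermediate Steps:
(-183807 + 374430)/(368**2 + 385808) = 190623/(135424 + 385808) = 190623/521232 = 190623*(1/521232) = 63541/173744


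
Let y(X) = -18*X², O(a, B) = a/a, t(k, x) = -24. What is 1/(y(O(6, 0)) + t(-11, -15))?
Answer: -1/42 ≈ -0.023810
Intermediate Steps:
O(a, B) = 1
1/(y(O(6, 0)) + t(-11, -15)) = 1/(-18*1² - 24) = 1/(-18*1 - 24) = 1/(-18 - 24) = 1/(-42) = -1/42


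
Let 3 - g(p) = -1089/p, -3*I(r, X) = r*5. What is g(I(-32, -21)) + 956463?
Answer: 153037827/160 ≈ 9.5649e+5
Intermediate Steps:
I(r, X) = -5*r/3 (I(r, X) = -r*5/3 = -5*r/3)
g(p) = 3 + 1089/p (g(p) = 3 - (-1089)/p = 3 + 1089/p)
g(I(-32, -21)) + 956463 = (3 + 1089/((-5/3*(-32)))) + 956463 = (3 + 1089/(160/3)) + 956463 = (3 + 1089*(3/160)) + 956463 = (3 + 3267/160) + 956463 = 3747/160 + 956463 = 153037827/160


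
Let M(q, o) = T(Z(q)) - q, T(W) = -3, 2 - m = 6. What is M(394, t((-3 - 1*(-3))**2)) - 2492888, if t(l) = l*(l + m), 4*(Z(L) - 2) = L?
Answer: -2493285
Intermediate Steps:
Z(L) = 2 + L/4
m = -4 (m = 2 - 1*6 = 2 - 6 = -4)
t(l) = l*(-4 + l) (t(l) = l*(l - 4) = l*(-4 + l))
M(q, o) = -3 - q
M(394, t((-3 - 1*(-3))**2)) - 2492888 = (-3 - 1*394) - 2492888 = (-3 - 394) - 2492888 = -397 - 2492888 = -2493285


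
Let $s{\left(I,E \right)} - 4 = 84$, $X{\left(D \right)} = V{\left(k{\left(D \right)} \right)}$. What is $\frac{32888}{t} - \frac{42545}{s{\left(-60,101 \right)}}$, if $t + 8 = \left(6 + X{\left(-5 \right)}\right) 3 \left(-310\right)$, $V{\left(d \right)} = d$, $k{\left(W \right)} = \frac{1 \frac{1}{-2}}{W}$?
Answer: $- \frac{244592289}{499928} \approx -489.25$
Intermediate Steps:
$k{\left(W \right)} = - \frac{1}{2 W}$ ($k{\left(W \right)} = \frac{1 \left(- \frac{1}{2}\right)}{W} = - \frac{1}{2 W}$)
$X{\left(D \right)} = - \frac{1}{2 D}$
$s{\left(I,E \right)} = 88$ ($s{\left(I,E \right)} = 4 + 84 = 88$)
$t = -5681$ ($t = -8 + \left(6 - \frac{1}{2 \left(-5\right)}\right) 3 \left(-310\right) = -8 + \left(6 - - \frac{1}{10}\right) 3 \left(-310\right) = -8 + \left(6 + \frac{1}{10}\right) 3 \left(-310\right) = -8 + \frac{61}{10} \cdot 3 \left(-310\right) = -8 + \frac{183}{10} \left(-310\right) = -8 - 5673 = -5681$)
$\frac{32888}{t} - \frac{42545}{s{\left(-60,101 \right)}} = \frac{32888}{-5681} - \frac{42545}{88} = 32888 \left(- \frac{1}{5681}\right) - \frac{42545}{88} = - \frac{32888}{5681} - \frac{42545}{88} = - \frac{244592289}{499928}$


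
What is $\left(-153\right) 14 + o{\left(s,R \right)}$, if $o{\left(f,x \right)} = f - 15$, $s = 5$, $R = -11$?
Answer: $-2152$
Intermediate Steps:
$o{\left(f,x \right)} = -15 + f$ ($o{\left(f,x \right)} = f - 15 = -15 + f$)
$\left(-153\right) 14 + o{\left(s,R \right)} = \left(-153\right) 14 + \left(-15 + 5\right) = -2142 - 10 = -2152$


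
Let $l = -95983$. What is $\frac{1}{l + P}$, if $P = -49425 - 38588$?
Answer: $- \frac{1}{183996} \approx -5.4349 \cdot 10^{-6}$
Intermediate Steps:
$P = -88013$
$\frac{1}{l + P} = \frac{1}{-95983 - 88013} = \frac{1}{-183996} = - \frac{1}{183996}$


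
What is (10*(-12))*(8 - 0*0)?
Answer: -960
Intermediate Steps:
(10*(-12))*(8 - 0*0) = -120*(8 - 1*0) = -120*(8 + 0) = -120*8 = -960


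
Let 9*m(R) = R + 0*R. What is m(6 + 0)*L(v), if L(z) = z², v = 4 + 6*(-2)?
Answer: 128/3 ≈ 42.667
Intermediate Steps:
m(R) = R/9 (m(R) = (R + 0*R)/9 = (R + 0)/9 = R/9)
v = -8 (v = 4 - 12 = -8)
m(6 + 0)*L(v) = ((6 + 0)/9)*(-8)² = ((⅑)*6)*64 = (⅔)*64 = 128/3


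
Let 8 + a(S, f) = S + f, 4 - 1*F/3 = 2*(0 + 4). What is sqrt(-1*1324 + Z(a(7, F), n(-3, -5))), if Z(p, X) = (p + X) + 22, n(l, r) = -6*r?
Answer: I*sqrt(1285) ≈ 35.847*I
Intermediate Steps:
F = -12 (F = 12 - 6*(0 + 4) = 12 - 6*4 = 12 - 3*8 = 12 - 24 = -12)
a(S, f) = -8 + S + f (a(S, f) = -8 + (S + f) = -8 + S + f)
Z(p, X) = 22 + X + p (Z(p, X) = (X + p) + 22 = 22 + X + p)
sqrt(-1*1324 + Z(a(7, F), n(-3, -5))) = sqrt(-1*1324 + (22 - 6*(-5) + (-8 + 7 - 12))) = sqrt(-1324 + (22 + 30 - 13)) = sqrt(-1324 + 39) = sqrt(-1285) = I*sqrt(1285)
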